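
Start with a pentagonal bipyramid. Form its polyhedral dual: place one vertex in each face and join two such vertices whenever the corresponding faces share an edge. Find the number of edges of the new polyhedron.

The base solid has V = 7, E = 15, F = 10.
The dual swaps V and F and preserves E: V′ = F = 10, E′ = E = 15, F′ = V = 7.

15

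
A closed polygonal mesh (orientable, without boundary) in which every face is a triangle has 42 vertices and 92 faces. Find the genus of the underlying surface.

3

Every face is a triangle, so 2E = 3·92 = 276, giving E = 138.
χ = V − E + F = 42 − 138 + 92 = -4.
For a closed orientable surface χ = 2 − 2g, so g = (2 − (-4))/2 = 3.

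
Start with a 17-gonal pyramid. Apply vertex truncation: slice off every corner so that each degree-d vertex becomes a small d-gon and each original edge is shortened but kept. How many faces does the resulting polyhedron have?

The base solid has V = 18, E = 34, F = 18.
Truncation replaces each original edge-end by a new vertex, so V′ = 2E = 68.
Each original edge survives, and each old vertex of degree d contributes d new edges; summing degrees gives Σd = 2E, so E′ = E + 2E = 3E = 102.
Each original face survives and each original vertex becomes one new face: F′ = F + V = 36.

36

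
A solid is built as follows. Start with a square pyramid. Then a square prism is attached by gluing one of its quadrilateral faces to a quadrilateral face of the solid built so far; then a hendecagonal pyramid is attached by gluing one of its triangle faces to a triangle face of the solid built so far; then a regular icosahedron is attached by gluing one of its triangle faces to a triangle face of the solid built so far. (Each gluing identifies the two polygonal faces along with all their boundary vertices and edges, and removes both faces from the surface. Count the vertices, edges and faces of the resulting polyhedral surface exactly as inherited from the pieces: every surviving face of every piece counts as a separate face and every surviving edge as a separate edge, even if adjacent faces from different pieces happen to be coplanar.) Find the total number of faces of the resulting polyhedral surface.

A square pyramid: V=5, E=8, F=5.
Attach a square prism (V=8, E=12, F=6) along a 4-gon: merge 4 vertices and 4 edges, delete both glued faces → V=9, E=16, F=9.
Attach a hendecagonal pyramid (V=12, E=22, F=12) along a 3-gon: merge 3 vertices and 3 edges, delete both glued faces → V=18, E=35, F=19.
Attach a regular icosahedron (V=12, E=30, F=20) along a 3-gon: merge 3 vertices and 3 edges, delete both glued faces → V=27, E=62, F=37.
Check: V − E + F = 27 − 62 + 37 = 2.

37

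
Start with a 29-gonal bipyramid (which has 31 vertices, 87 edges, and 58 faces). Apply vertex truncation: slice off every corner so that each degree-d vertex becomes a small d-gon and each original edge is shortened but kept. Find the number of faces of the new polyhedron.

89

Truncation replaces each original edge-end by a new vertex, so V′ = 2E = 174.
Each original edge survives, and each old vertex of degree d contributes d new edges; summing degrees gives Σd = 2E, so E′ = E + 2E = 3E = 261.
Each original face survives and each original vertex becomes one new face: F′ = F + V = 89.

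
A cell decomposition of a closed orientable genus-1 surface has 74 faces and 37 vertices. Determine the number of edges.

For a closed orientable surface of genus 1, χ = 2 − 2·1 = 0.
E = V + F − (0) = 37 + 74 − (0) = 111.

111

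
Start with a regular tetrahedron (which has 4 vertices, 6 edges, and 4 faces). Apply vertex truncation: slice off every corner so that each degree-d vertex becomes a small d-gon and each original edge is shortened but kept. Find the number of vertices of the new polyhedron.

Truncation replaces each original edge-end by a new vertex, so V′ = 2E = 12.
Each original edge survives, and each old vertex of degree d contributes d new edges; summing degrees gives Σd = 2E, so E′ = E + 2E = 3E = 18.
Each original face survives and each original vertex becomes one new face: F′ = F + V = 8.

12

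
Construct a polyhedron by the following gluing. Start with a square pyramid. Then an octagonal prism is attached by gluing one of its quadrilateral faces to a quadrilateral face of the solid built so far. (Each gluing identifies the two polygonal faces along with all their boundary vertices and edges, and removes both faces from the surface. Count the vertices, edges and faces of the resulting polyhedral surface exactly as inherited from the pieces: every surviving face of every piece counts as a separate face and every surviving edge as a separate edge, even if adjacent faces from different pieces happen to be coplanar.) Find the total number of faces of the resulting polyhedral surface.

A square pyramid: V=5, E=8, F=5.
Attach an octagonal prism (V=16, E=24, F=10) along a 4-gon: merge 4 vertices and 4 edges, delete both glued faces → V=17, E=28, F=13.
Check: V − E + F = 17 − 28 + 13 = 2.

13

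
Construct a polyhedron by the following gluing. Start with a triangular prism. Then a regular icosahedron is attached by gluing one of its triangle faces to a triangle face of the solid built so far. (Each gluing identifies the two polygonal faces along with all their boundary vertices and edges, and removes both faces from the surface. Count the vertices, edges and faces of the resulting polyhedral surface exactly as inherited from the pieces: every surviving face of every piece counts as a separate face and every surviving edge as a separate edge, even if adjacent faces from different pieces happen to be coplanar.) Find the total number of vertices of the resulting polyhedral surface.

A triangular prism: V=6, E=9, F=5.
Attach a regular icosahedron (V=12, E=30, F=20) along a 3-gon: merge 3 vertices and 3 edges, delete both glued faces → V=15, E=36, F=23.
Check: V − E + F = 15 − 36 + 23 = 2.

15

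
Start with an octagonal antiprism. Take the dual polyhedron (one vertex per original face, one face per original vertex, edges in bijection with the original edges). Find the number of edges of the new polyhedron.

32

The base solid has V = 16, E = 32, F = 18.
The dual swaps V and F and preserves E: V′ = F = 18, E′ = E = 32, F′ = V = 16.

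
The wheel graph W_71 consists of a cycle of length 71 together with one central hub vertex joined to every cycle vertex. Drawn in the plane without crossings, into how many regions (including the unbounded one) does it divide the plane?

W_71 has V = 71 + 1 = 72 vertices and E = 2·71 = 142 edges.
By Euler's formula F = 2 − V + E = 2 − 72 + 142 = 72.

72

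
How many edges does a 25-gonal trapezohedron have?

100

The n-trapezohedron (dual of the n-antiprism) has V = 2·25 + 2 = 52, E = 4·25 = 100, F = 2·25 = 50.
Check: V − E + F = 52 − 100 + 50 = 2.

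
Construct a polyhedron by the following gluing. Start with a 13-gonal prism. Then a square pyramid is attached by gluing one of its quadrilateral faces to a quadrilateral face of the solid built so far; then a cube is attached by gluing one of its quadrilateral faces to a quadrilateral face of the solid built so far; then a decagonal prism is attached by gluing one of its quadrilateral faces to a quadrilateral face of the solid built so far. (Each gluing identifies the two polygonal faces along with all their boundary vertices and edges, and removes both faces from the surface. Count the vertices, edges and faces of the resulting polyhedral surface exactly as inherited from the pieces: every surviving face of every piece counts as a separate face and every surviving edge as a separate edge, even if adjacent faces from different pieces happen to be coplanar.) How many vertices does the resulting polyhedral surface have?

A 13-gonal prism: V=26, E=39, F=15.
Attach a square pyramid (V=5, E=8, F=5) along a 4-gon: merge 4 vertices and 4 edges, delete both glued faces → V=27, E=43, F=18.
Attach a cube (V=8, E=12, F=6) along a 4-gon: merge 4 vertices and 4 edges, delete both glued faces → V=31, E=51, F=22.
Attach a decagonal prism (V=20, E=30, F=12) along a 4-gon: merge 4 vertices and 4 edges, delete both glued faces → V=47, E=77, F=32.
Check: V − E + F = 47 − 77 + 32 = 2.

47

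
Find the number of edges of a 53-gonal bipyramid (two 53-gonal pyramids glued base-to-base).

A bipyramid over an n-gon has 2n triangular faces and n + 2 vertices: V = 53 + 2 = 55, E = 3·53 = 159, F = 2·53 = 106.
Check: V − E + F = 55 − 159 + 106 = 2.

159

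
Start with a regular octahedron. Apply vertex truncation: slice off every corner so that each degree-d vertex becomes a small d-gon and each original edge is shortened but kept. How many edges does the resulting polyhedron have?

The base solid has V = 6, E = 12, F = 8.
Truncation replaces each original edge-end by a new vertex, so V′ = 2E = 24.
Each original edge survives, and each old vertex of degree d contributes d new edges; summing degrees gives Σd = 2E, so E′ = E + 2E = 3E = 36.
Each original face survives and each original vertex becomes one new face: F′ = F + V = 14.

36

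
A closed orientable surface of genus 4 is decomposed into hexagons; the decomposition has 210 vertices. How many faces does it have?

χ = 2 − 2·4 = -6, and every face is a hexagon so 6F = 2E.
V − E + F = -6 with E = 6F/2 gives 210 − (6/2 − 1)·F = -6, so F = 108 and E = 324.

108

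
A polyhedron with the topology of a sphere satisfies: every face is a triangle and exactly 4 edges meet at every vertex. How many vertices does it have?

6

Each face has 3 edges and each edge borders two faces, so 2E = 3F.
Each vertex has degree 4, so 4V = 2E and hence V = 3F/4.
Euler: V − E + F = 2 ⇒ (3F/4) − (3F/2) + F = 2.
Multiply by 8: (6 − 12 + 8)F = 16, i.e. 2F = 16.
So F = 8, E = 3·8/2 = 12, V = 3·8/4 = 6.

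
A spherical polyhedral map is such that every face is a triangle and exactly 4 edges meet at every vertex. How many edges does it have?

12

Each face has 3 edges and each edge borders two faces, so 2E = 3F.
Each vertex has degree 4, so 4V = 2E and hence V = 3F/4.
Euler: V − E + F = 2 ⇒ (3F/4) − (3F/2) + F = 2.
Multiply by 8: (6 − 12 + 8)F = 16, i.e. 2F = 16.
So F = 8, E = 3·8/2 = 12, V = 3·8/4 = 6.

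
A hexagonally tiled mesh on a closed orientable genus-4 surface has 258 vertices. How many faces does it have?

132

χ = 2 − 2·4 = -6, and every face is a hexagon so 6F = 2E.
V − E + F = -6 with E = 6F/2 gives 258 − (6/2 − 1)·F = -6, so F = 132 and E = 396.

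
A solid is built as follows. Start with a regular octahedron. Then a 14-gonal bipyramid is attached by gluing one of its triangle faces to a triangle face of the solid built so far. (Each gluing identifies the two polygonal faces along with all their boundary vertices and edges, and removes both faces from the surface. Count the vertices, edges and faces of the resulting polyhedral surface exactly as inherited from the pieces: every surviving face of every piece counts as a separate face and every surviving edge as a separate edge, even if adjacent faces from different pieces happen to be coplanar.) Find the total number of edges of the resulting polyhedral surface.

A regular octahedron: V=6, E=12, F=8.
Attach a 14-gonal bipyramid (V=16, E=42, F=28) along a 3-gon: merge 3 vertices and 3 edges, delete both glued faces → V=19, E=51, F=34.
Check: V − E + F = 19 − 51 + 34 = 2.

51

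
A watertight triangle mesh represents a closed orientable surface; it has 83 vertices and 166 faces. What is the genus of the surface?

Every face is a triangle, so 2E = 3·166 = 498, giving E = 249.
χ = V − E + F = 83 − 249 + 166 = 0.
For a closed orientable surface χ = 2 − 2g, so g = (2 − (0))/2 = 1.

1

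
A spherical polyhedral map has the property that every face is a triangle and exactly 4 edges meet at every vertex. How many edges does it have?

Each face has 3 edges and each edge borders two faces, so 2E = 3F.
Each vertex has degree 4, so 4V = 2E and hence V = 3F/4.
Euler: V − E + F = 2 ⇒ (3F/4) − (3F/2) + F = 2.
Multiply by 8: (6 − 12 + 8)F = 16, i.e. 2F = 16.
So F = 8, E = 3·8/2 = 12, V = 3·8/4 = 6.

12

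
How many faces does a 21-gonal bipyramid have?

42

A bipyramid over an n-gon has 2n triangular faces and n + 2 vertices: V = 21 + 2 = 23, E = 3·21 = 63, F = 2·21 = 42.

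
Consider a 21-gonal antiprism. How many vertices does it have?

42

An antiprism on an n-gon has two n-gon caps and 2n triangles: V = 2·21 = 42, E = 4·21 = 84, F = 2·21 + 2 = 44.
Check: V − E + F = 42 − 84 + 44 = 2.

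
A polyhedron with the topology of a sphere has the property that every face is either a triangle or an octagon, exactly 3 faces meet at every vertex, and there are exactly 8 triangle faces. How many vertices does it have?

Let x be the number of octagons; then F = 8 + x.
Edge–face incidences: 2E = 3·8 + 8·x = 24 + 8x.
Every vertex has degree 3, so 3V = 2E.
Euler: V − E + F = 2 ⇒ (2E)/3 − E + (8 + x) = 2.
Multiply by 6: 2·(2E) − 3·(2E) + 6·(8 + x) = 12, i.e. 48 + 6x − (24 + 8x) = 12.
Collecting terms: −2x + 24 = 12, so −2x = −12, so x = 6.
Then 2E = 24 + 8·6 = 72, so E = 36, V = 2E/3 = 24, F = 8 + 6 = 14.

24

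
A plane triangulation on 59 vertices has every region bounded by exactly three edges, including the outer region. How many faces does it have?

In a plane triangulation 3F = 2E and V − E + F = 2, so F = 2V − 4 = 2·59 − 4 = 114.

114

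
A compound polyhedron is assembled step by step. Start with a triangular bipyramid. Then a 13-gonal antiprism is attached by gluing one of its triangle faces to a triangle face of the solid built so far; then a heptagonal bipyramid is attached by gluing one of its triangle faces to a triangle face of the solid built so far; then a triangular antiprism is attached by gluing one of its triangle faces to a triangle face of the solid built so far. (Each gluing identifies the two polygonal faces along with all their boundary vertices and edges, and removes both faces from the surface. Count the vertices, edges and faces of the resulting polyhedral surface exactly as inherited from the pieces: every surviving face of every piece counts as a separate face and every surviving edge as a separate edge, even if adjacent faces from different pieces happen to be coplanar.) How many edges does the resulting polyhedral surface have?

85

A triangular bipyramid: V=5, E=9, F=6.
Attach a 13-gonal antiprism (V=26, E=52, F=28) along a 3-gon: merge 3 vertices and 3 edges, delete both glued faces → V=28, E=58, F=32.
Attach a heptagonal bipyramid (V=9, E=21, F=14) along a 3-gon: merge 3 vertices and 3 edges, delete both glued faces → V=34, E=76, F=44.
Attach a triangular antiprism (V=6, E=12, F=8) along a 3-gon: merge 3 vertices and 3 edges, delete both glued faces → V=37, E=85, F=50.
Check: V − E + F = 37 − 85 + 50 = 2.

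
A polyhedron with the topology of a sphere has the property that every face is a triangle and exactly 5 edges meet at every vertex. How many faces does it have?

Each face has 3 edges and each edge borders two faces, so 2E = 3F.
Each vertex has degree 5, so 5V = 2E and hence V = 3F/5.
Euler: V − E + F = 2 ⇒ (3F/5) − (3F/2) + F = 2.
Multiply by 10: (6 − 15 + 10)F = 20, i.e. 1F = 20.
So F = 20, E = 3·20/2 = 30, V = 3·20/5 = 12.

20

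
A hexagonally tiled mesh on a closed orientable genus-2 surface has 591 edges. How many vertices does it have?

392

χ = 2 − 2·2 = -2, and every face is a hexagon so 6F = 2E.
F = 2E/6 = 197. Then V = -2 + E − F = -2 + 591 − 197 = 392.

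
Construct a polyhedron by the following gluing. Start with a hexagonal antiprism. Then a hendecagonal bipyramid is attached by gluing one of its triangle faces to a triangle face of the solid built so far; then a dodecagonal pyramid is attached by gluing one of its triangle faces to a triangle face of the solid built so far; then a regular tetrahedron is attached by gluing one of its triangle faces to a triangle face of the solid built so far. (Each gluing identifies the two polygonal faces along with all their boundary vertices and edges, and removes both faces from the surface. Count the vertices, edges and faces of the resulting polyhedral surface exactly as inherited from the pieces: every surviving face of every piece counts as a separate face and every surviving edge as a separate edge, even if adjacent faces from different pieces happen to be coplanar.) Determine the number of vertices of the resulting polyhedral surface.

33

A hexagonal antiprism: V=12, E=24, F=14.
Attach a hendecagonal bipyramid (V=13, E=33, F=22) along a 3-gon: merge 3 vertices and 3 edges, delete both glued faces → V=22, E=54, F=34.
Attach a dodecagonal pyramid (V=13, E=24, F=13) along a 3-gon: merge 3 vertices and 3 edges, delete both glued faces → V=32, E=75, F=45.
Attach a regular tetrahedron (V=4, E=6, F=4) along a 3-gon: merge 3 vertices and 3 edges, delete both glued faces → V=33, E=78, F=47.
Check: V − E + F = 33 − 78 + 47 = 2.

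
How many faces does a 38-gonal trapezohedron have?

The n-trapezohedron (dual of the n-antiprism) has V = 2·38 + 2 = 78, E = 4·38 = 152, F = 2·38 = 76.

76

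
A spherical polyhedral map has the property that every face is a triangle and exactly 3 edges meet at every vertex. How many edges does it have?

Each face has 3 edges and each edge borders two faces, so 2E = 3F.
Each vertex has degree 3, so 3V = 2E and hence V = 3F/3.
Euler: V − E + F = 2 ⇒ (3F/3) − (3F/2) + F = 2.
Multiply by 6: (6 − 9 + 6)F = 12, i.e. 3F = 12.
So F = 4, E = 3·4/2 = 6, V = 3·4/3 = 4.

6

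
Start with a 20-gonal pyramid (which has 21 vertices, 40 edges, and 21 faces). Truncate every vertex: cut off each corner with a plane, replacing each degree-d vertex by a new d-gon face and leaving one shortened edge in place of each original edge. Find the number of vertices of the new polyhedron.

80

Truncation replaces each original edge-end by a new vertex, so V′ = 2E = 80.
Each original edge survives, and each old vertex of degree d contributes d new edges; summing degrees gives Σd = 2E, so E′ = E + 2E = 3E = 120.
Each original face survives and each original vertex becomes one new face: F′ = F + V = 42.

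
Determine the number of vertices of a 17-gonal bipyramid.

19

A bipyramid over an n-gon has 2n triangular faces and n + 2 vertices: V = 17 + 2 = 19, E = 3·17 = 51, F = 2·17 = 34.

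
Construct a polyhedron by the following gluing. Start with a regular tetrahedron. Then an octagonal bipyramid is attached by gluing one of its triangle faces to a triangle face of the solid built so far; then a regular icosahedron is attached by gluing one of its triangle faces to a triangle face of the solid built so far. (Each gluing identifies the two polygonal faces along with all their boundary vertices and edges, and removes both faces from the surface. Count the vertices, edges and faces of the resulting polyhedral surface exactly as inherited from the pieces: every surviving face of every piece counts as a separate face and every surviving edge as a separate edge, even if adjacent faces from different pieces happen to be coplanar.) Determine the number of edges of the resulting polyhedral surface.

54

A regular tetrahedron: V=4, E=6, F=4.
Attach an octagonal bipyramid (V=10, E=24, F=16) along a 3-gon: merge 3 vertices and 3 edges, delete both glued faces → V=11, E=27, F=18.
Attach a regular icosahedron (V=12, E=30, F=20) along a 3-gon: merge 3 vertices and 3 edges, delete both glued faces → V=20, E=54, F=36.
Check: V − E + F = 20 − 54 + 36 = 2.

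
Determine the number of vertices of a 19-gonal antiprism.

An antiprism on an n-gon has two n-gon caps and 2n triangles: V = 2·19 = 38, E = 4·19 = 76, F = 2·19 + 2 = 40.
Check: V − E + F = 38 − 76 + 40 = 2.

38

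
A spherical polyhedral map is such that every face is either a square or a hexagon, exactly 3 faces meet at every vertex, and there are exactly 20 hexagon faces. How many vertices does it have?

48

Let x be the number of squares; then F = 20 + x.
Edge–face incidences: 2E = 6·20 + 4·x = 120 + 4x.
Every vertex has degree 3, so 3V = 2E.
Euler: V − E + F = 2 ⇒ (2E)/3 − E + (20 + x) = 2.
Multiply by 6: 2·(2E) − 3·(2E) + 6·(20 + x) = 12, i.e. 120 + 6x − (120 + 4x) = 12.
Collecting terms: 2x = 12, so x = 6.
Then 2E = 120 + 4·6 = 144, so E = 72, V = 2E/3 = 48, F = 20 + 6 = 26.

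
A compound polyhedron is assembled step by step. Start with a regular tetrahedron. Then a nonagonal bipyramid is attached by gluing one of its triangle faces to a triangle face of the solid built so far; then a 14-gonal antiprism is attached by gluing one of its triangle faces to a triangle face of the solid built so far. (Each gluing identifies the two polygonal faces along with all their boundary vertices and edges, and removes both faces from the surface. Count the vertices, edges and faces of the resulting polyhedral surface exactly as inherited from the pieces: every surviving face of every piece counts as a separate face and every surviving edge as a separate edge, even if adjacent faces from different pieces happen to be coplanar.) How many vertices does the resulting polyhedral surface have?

A regular tetrahedron: V=4, E=6, F=4.
Attach a nonagonal bipyramid (V=11, E=27, F=18) along a 3-gon: merge 3 vertices and 3 edges, delete both glued faces → V=12, E=30, F=20.
Attach a 14-gonal antiprism (V=28, E=56, F=30) along a 3-gon: merge 3 vertices and 3 edges, delete both glued faces → V=37, E=83, F=48.
Check: V − E + F = 37 − 83 + 48 = 2.

37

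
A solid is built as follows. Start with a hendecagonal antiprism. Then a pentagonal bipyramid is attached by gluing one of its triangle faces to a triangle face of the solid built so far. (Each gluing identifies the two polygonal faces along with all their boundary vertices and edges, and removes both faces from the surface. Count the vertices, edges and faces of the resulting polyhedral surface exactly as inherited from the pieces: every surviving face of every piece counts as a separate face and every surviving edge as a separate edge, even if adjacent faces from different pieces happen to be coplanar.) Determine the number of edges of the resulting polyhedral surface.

56

A hendecagonal antiprism: V=22, E=44, F=24.
Attach a pentagonal bipyramid (V=7, E=15, F=10) along a 3-gon: merge 3 vertices and 3 edges, delete both glued faces → V=26, E=56, F=32.
Check: V − E + F = 26 − 56 + 32 = 2.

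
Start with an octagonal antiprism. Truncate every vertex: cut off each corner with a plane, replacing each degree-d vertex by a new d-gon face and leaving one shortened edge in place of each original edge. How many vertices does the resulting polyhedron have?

64

The base solid has V = 16, E = 32, F = 18.
Truncation replaces each original edge-end by a new vertex, so V′ = 2E = 64.
Each original edge survives, and each old vertex of degree d contributes d new edges; summing degrees gives Σd = 2E, so E′ = E + 2E = 3E = 96.
Each original face survives and each original vertex becomes one new face: F′ = F + V = 34.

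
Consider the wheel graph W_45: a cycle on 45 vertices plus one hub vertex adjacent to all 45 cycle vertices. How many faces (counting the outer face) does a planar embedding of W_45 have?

46

W_45 has V = 45 + 1 = 46 vertices and E = 2·45 = 90 edges.
By Euler's formula F = 2 − V + E = 2 − 46 + 90 = 46.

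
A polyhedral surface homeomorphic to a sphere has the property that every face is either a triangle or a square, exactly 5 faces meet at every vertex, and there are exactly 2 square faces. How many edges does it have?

40

Let x be the number of triangles; then F = 2 + x.
Edge–face incidences: 2E = 4·2 + 3·x = 8 + 3x.
Every vertex has degree 5, so 5V = 2E.
Euler: V − E + F = 2 ⇒ (2E)/5 − E + (2 + x) = 2.
Multiply by 10: 2·(2E) − 5·(2E) + 10·(2 + x) = 20, i.e. 20 + 10x − 3·(8 + 3x) = 20.
Collecting terms: x − 4 = 20, so x = 24.
Then 2E = 8 + 3·24 = 80, so E = 40, V = 2E/5 = 16, F = 2 + 24 = 26.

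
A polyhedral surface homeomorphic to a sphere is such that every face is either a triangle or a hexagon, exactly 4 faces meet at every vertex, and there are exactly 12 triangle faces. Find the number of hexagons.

2

Let x be the number of hexagons; then F = 12 + x.
Edge–face incidences: 2E = 3·12 + 6·x = 36 + 6x.
Every vertex has degree 4, so 4V = 2E.
Euler: V − E + F = 2 ⇒ (2E)/4 − E + (12 + x) = 2.
Multiply by 8: 2·(2E) − 4·(2E) + 8·(12 + x) = 16, i.e. 96 + 8x − 2·(36 + 6x) = 16.
Collecting terms: −4x + 24 = 16, so −4x = −8, so x = 2.
Then 2E = 36 + 6·2 = 48, so E = 24, V = 2E/4 = 12, F = 12 + 2 = 14.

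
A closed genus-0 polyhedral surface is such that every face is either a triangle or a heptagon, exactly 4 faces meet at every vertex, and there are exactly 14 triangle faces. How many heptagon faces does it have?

Let x be the number of heptagons; then F = 14 + x.
Edge–face incidences: 2E = 3·14 + 7·x = 42 + 7x.
Every vertex has degree 4, so 4V = 2E.
Euler: V − E + F = 2 ⇒ (2E)/4 − E + (14 + x) = 2.
Multiply by 8: 2·(2E) − 4·(2E) + 8·(14 + x) = 16, i.e. 112 + 8x − 2·(42 + 7x) = 16.
Collecting terms: −6x + 28 = 16, so −6x = −12, so x = 2.
Then 2E = 42 + 7·2 = 56, so E = 28, V = 2E/4 = 14, F = 14 + 2 = 16.

2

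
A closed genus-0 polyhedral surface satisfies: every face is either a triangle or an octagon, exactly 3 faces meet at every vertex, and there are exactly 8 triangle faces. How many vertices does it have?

Let x be the number of octagons; then F = 8 + x.
Edge–face incidences: 2E = 3·8 + 8·x = 24 + 8x.
Every vertex has degree 3, so 3V = 2E.
Euler: V − E + F = 2 ⇒ (2E)/3 − E + (8 + x) = 2.
Multiply by 6: 2·(2E) − 3·(2E) + 6·(8 + x) = 12, i.e. 48 + 6x − (24 + 8x) = 12.
Collecting terms: −2x + 24 = 12, so −2x = −12, so x = 6.
Then 2E = 24 + 8·6 = 72, so E = 36, V = 2E/3 = 24, F = 8 + 6 = 14.

24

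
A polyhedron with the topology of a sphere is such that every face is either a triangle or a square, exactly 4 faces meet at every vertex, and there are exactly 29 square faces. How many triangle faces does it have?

8

Let x be the number of triangles; then F = 29 + x.
Edge–face incidences: 2E = 4·29 + 3·x = 116 + 3x.
Every vertex has degree 4, so 4V = 2E.
Euler: V − E + F = 2 ⇒ (2E)/4 − E + (29 + x) = 2.
Multiply by 8: 2·(2E) − 4·(2E) + 8·(29 + x) = 16, i.e. 232 + 8x − 2·(116 + 3x) = 16.
Collecting terms: 2x = 16, so x = 8.
Then 2E = 116 + 3·8 = 140, so E = 70, V = 2E/4 = 35, F = 29 + 8 = 37.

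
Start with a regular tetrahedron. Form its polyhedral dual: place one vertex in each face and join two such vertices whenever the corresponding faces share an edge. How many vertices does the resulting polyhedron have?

The base solid has V = 4, E = 6, F = 4.
The dual swaps V and F and preserves E: V′ = F = 4, E′ = E = 6, F′ = V = 4.

4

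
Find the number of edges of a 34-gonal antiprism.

An antiprism on an n-gon has two n-gon caps and 2n triangles: V = 2·34 = 68, E = 4·34 = 136, F = 2·34 + 2 = 70.
Check: V − E + F = 68 − 136 + 70 = 2.

136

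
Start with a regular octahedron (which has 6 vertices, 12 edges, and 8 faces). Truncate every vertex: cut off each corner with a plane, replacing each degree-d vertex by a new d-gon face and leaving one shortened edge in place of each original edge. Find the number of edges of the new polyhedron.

36

Truncation replaces each original edge-end by a new vertex, so V′ = 2E = 24.
Each original edge survives, and each old vertex of degree d contributes d new edges; summing degrees gives Σd = 2E, so E′ = E + 2E = 3E = 36.
Each original face survives and each original vertex becomes one new face: F′ = F + V = 14.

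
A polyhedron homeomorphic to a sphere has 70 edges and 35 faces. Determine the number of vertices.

Here V − E + F = 2.
V = 2 + E − F = 2 + 70 − 35 = 37.

37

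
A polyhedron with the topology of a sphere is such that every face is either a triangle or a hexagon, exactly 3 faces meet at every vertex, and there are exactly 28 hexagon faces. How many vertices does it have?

60

Let x be the number of triangles; then F = 28 + x.
Edge–face incidences: 2E = 6·28 + 3·x = 168 + 3x.
Every vertex has degree 3, so 3V = 2E.
Euler: V − E + F = 2 ⇒ (2E)/3 − E + (28 + x) = 2.
Multiply by 6: 2·(2E) − 3·(2E) + 6·(28 + x) = 12, i.e. 168 + 6x − (168 + 3x) = 12.
Collecting terms: 3x = 12, so x = 4.
Then 2E = 168 + 3·4 = 180, so E = 90, V = 2E/3 = 60, F = 28 + 4 = 32.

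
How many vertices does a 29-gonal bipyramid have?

A bipyramid over an n-gon has 2n triangular faces and n + 2 vertices: V = 29 + 2 = 31, E = 3·29 = 87, F = 2·29 = 58.

31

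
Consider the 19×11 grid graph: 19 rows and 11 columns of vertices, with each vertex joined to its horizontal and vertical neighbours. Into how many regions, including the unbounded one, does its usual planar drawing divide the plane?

181

The grid has V = 19·11 = 209 vertices and E = 19·10 + 11·18 = 388 edges.
F = 2 − V + E = 2 − 209 + 388 = 181.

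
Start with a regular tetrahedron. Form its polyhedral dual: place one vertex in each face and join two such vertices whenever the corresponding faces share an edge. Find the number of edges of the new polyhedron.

The base solid has V = 4, E = 6, F = 4.
The dual swaps V and F and preserves E: V′ = F = 4, E′ = E = 6, F′ = V = 4.

6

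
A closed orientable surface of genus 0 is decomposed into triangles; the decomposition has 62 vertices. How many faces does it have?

120

χ = 2 − 2·0 = 2, and every face is a triangle so 3F = 2E.
V − E + F = 2 with E = 3F/2 gives 62 − (3/2 − 1)·F = 2, so F = 120 and E = 180.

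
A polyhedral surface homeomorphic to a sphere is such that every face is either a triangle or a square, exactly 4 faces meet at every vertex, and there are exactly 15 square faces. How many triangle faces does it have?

Let x be the number of triangles; then F = 15 + x.
Edge–face incidences: 2E = 4·15 + 3·x = 60 + 3x.
Every vertex has degree 4, so 4V = 2E.
Euler: V − E + F = 2 ⇒ (2E)/4 − E + (15 + x) = 2.
Multiply by 8: 2·(2E) − 4·(2E) + 8·(15 + x) = 16, i.e. 120 + 8x − 2·(60 + 3x) = 16.
Collecting terms: 2x = 16, so x = 8.
Then 2E = 60 + 3·8 = 84, so E = 42, V = 2E/4 = 21, F = 15 + 8 = 23.

8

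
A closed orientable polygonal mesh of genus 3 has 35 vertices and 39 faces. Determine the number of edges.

For a closed orientable surface of genus 3, χ = 2 − 2·3 = -4.
E = V + F − (-4) = 35 + 39 − (-4) = 78.

78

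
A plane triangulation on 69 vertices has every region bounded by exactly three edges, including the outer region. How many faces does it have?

134

In a plane triangulation 3F = 2E and V − E + F = 2, so F = 2V − 4 = 2·69 − 4 = 134.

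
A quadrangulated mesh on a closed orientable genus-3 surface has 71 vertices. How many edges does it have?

χ = 2 − 2·3 = -4, and every face is a square so 4F = 2E.
V − E + F = -4 with E = 4F/2 gives 71 − (4/2 − 1)·F = -4, so F = 75 and E = 150.

150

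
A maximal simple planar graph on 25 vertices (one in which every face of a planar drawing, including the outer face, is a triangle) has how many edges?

In a plane triangulation 3F = 2E and V − E + F = 2, so E = 3V − 6 = 3·25 − 6 = 69.

69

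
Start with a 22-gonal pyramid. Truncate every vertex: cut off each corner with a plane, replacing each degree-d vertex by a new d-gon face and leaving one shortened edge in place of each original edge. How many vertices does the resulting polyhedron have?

88

The base solid has V = 23, E = 44, F = 23.
Truncation replaces each original edge-end by a new vertex, so V′ = 2E = 88.
Each original edge survives, and each old vertex of degree d contributes d new edges; summing degrees gives Σd = 2E, so E′ = E + 2E = 3E = 132.
Each original face survives and each original vertex becomes one new face: F′ = F + V = 46.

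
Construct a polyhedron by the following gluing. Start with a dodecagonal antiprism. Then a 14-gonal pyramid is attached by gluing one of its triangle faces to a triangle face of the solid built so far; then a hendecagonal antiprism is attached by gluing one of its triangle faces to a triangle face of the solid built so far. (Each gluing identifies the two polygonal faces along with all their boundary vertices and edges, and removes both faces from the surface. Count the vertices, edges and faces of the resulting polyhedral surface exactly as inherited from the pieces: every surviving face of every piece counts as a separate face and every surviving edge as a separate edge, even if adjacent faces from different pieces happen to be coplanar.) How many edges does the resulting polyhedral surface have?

114

A dodecagonal antiprism: V=24, E=48, F=26.
Attach a 14-gonal pyramid (V=15, E=28, F=15) along a 3-gon: merge 3 vertices and 3 edges, delete both glued faces → V=36, E=73, F=39.
Attach a hendecagonal antiprism (V=22, E=44, F=24) along a 3-gon: merge 3 vertices and 3 edges, delete both glued faces → V=55, E=114, F=61.
Check: V − E + F = 55 − 114 + 61 = 2.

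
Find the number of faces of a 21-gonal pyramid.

A pyramid on an n-gon base has one n-gon and n triangles: V = 21 + 1 = 22, E = 2·21 = 42, F = 21 + 1 = 22.

22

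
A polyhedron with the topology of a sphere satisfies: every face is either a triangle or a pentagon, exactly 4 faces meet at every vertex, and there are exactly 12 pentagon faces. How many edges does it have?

60

Let x be the number of triangles; then F = 12 + x.
Edge–face incidences: 2E = 5·12 + 3·x = 60 + 3x.
Every vertex has degree 4, so 4V = 2E.
Euler: V − E + F = 2 ⇒ (2E)/4 − E + (12 + x) = 2.
Multiply by 8: 2·(2E) − 4·(2E) + 8·(12 + x) = 16, i.e. 96 + 8x − 2·(60 + 3x) = 16.
Collecting terms: 2x − 24 = 16, so 2x = 40, so x = 20.
Then 2E = 60 + 3·20 = 120, so E = 60, V = 2E/4 = 30, F = 12 + 20 = 32.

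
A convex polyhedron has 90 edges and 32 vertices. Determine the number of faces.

60

Here V − E + F = 2.
F = 2 − V + E = 2 − 32 + 90 = 60.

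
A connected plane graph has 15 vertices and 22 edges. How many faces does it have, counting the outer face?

Euler's formula for a connected plane graph: V − E + F = 2, so F = 2 − 15 + 22 = 9.

9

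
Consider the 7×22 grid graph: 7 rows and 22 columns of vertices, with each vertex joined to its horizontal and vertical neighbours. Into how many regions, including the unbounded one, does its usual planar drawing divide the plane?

127

The grid has V = 7·22 = 154 vertices and E = 7·21 + 22·6 = 279 edges.
F = 2 − V + E = 2 − 154 + 279 = 127.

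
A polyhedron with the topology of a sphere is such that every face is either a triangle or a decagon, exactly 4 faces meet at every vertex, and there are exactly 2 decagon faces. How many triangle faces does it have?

Let x be the number of triangles; then F = 2 + x.
Edge–face incidences: 2E = 10·2 + 3·x = 20 + 3x.
Every vertex has degree 4, so 4V = 2E.
Euler: V − E + F = 2 ⇒ (2E)/4 − E + (2 + x) = 2.
Multiply by 8: 2·(2E) − 4·(2E) + 8·(2 + x) = 16, i.e. 16 + 8x − 2·(20 + 3x) = 16.
Collecting terms: 2x − 24 = 16, so 2x = 40, so x = 20.
Then 2E = 20 + 3·20 = 80, so E = 40, V = 2E/4 = 20, F = 2 + 20 = 22.

20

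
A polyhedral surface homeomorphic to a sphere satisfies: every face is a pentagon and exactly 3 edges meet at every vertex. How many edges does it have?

Each face has 5 edges and each edge borders two faces, so 2E = 5F.
Each vertex has degree 3, so 3V = 2E and hence V = 5F/3.
Euler: V − E + F = 2 ⇒ (5F/3) − (5F/2) + F = 2.
Multiply by 6: (10 − 15 + 6)F = 12, i.e. 1F = 12.
So F = 12, E = 5·12/2 = 30, V = 5·12/3 = 20.

30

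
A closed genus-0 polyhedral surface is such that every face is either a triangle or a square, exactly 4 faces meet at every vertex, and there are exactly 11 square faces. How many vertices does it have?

Let x be the number of triangles; then F = 11 + x.
Edge–face incidences: 2E = 4·11 + 3·x = 44 + 3x.
Every vertex has degree 4, so 4V = 2E.
Euler: V − E + F = 2 ⇒ (2E)/4 − E + (11 + x) = 2.
Multiply by 8: 2·(2E) − 4·(2E) + 8·(11 + x) = 16, i.e. 88 + 8x − 2·(44 + 3x) = 16.
Collecting terms: 2x = 16, so x = 8.
Then 2E = 44 + 3·8 = 68, so E = 34, V = 2E/4 = 17, F = 11 + 8 = 19.

17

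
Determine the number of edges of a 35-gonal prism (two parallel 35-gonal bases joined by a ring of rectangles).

105

A prism on an n-gon has two n-gon bases and n rectangular sides: V = 2·35 = 70, E = 3·35 = 105, F = 35 + 2 = 37.
Check: V − E + F = 70 − 105 + 37 = 2.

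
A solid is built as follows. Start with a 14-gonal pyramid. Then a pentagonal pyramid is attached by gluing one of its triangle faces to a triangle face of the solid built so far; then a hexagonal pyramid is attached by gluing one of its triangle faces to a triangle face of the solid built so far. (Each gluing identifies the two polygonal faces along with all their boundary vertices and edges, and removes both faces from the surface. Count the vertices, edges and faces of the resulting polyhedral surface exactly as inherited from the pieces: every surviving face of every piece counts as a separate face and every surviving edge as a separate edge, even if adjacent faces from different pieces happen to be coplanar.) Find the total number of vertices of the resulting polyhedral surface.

22

A 14-gonal pyramid: V=15, E=28, F=15.
Attach a pentagonal pyramid (V=6, E=10, F=6) along a 3-gon: merge 3 vertices and 3 edges, delete both glued faces → V=18, E=35, F=19.
Attach a hexagonal pyramid (V=7, E=12, F=7) along a 3-gon: merge 3 vertices and 3 edges, delete both glued faces → V=22, E=44, F=24.
Check: V − E + F = 22 − 44 + 24 = 2.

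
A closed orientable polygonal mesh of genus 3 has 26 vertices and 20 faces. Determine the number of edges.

For a closed orientable surface of genus 3, χ = 2 − 2·3 = -4.
E = V + F − (-4) = 26 + 20 − (-4) = 50.

50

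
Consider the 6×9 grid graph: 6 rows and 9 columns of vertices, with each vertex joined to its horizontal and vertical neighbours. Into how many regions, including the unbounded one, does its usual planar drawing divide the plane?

41

The grid has V = 6·9 = 54 vertices and E = 6·8 + 9·5 = 93 edges.
F = 2 − V + E = 2 − 54 + 93 = 41.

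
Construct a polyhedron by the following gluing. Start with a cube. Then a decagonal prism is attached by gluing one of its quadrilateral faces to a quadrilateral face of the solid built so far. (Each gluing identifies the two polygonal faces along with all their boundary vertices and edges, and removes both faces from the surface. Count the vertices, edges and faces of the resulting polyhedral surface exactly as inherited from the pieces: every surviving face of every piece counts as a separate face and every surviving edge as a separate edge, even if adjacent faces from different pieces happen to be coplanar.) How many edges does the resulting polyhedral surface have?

A cube: V=8, E=12, F=6.
Attach a decagonal prism (V=20, E=30, F=12) along a 4-gon: merge 4 vertices and 4 edges, delete both glued faces → V=24, E=38, F=16.
Check: V − E + F = 24 − 38 + 16 = 2.

38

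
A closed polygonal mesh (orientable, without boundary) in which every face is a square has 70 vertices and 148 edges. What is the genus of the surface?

3

Every face is a square and each edge borders two faces, so 4F = 2·148, giving F = 74.
χ = V − E + F = 70 − 148 + 74 = -4.
For a closed orientable surface χ = 2 − 2g, so g = (2 − (-4))/2 = 3.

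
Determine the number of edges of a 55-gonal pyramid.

110

A pyramid on an n-gon base has one n-gon and n triangles: V = 55 + 1 = 56, E = 2·55 = 110, F = 55 + 1 = 56.
Check: V − E + F = 56 − 110 + 56 = 2.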